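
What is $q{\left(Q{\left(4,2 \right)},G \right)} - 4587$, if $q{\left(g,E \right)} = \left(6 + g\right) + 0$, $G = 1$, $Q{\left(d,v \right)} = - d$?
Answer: $-4585$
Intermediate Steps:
$q{\left(g,E \right)} = 6 + g$
$q{\left(Q{\left(4,2 \right)},G \right)} - 4587 = \left(6 - 4\right) - 4587 = 2 - 4587 = -4585$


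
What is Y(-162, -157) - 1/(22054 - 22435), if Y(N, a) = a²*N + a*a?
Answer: -1511994308/381 ≈ -3.9685e+6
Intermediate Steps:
Y(N, a) = a² + N*a² (Y(N, a) = N*a² + a² = a² + N*a²)
Y(-162, -157) - 1/(22054 - 22435) = (-157)²*(1 - 162) - 1/(22054 - 22435) = 24649*(-161) - 1/(-381) = -3968489 - 1*(-1/381) = -3968489 + 1/381 = -1511994308/381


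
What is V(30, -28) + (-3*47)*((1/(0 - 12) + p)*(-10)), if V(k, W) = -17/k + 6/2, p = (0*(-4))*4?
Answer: -1726/15 ≈ -115.07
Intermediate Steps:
p = 0 (p = 0*4 = 0)
V(k, W) = 3 - 17/k (V(k, W) = -17/k + 6*(½) = -17/k + 3 = 3 - 17/k)
V(30, -28) + (-3*47)*((1/(0 - 12) + p)*(-10)) = (3 - 17/30) + (-3*47)*((1/(0 - 12) + 0)*(-10)) = (3 - 17*1/30) - 141*(1/(-12) + 0)*(-10) = (3 - 17/30) - 141*(-1/12 + 0)*(-10) = 73/30 - (-47)*(-10)/4 = 73/30 - 141*⅚ = 73/30 - 235/2 = -1726/15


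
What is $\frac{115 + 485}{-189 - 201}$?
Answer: $- \frac{20}{13} \approx -1.5385$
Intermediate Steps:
$\frac{115 + 485}{-189 - 201} = \frac{600}{-390} = 600 \left(- \frac{1}{390}\right) = - \frac{20}{13}$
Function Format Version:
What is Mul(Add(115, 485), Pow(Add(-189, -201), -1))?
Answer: Rational(-20, 13) ≈ -1.5385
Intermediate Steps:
Mul(Add(115, 485), Pow(Add(-189, -201), -1)) = Mul(600, Pow(-390, -1)) = Mul(600, Rational(-1, 390)) = Rational(-20, 13)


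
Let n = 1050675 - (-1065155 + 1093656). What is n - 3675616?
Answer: -2653442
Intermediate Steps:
n = 1022174 (n = 1050675 - 1*28501 = 1050675 - 28501 = 1022174)
n - 3675616 = 1022174 - 3675616 = -2653442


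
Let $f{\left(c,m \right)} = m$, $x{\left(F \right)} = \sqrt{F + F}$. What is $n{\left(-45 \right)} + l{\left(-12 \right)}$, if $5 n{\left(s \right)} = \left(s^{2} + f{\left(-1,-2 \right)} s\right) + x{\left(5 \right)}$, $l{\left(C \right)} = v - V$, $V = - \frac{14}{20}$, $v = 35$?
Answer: $\frac{4587}{10} + \frac{\sqrt{10}}{5} \approx 459.33$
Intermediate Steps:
$x{\left(F \right)} = \sqrt{2} \sqrt{F}$ ($x{\left(F \right)} = \sqrt{2 F} = \sqrt{2} \sqrt{F}$)
$V = - \frac{7}{10}$ ($V = \left(-14\right) \frac{1}{20} = - \frac{7}{10} \approx -0.7$)
$l{\left(C \right)} = \frac{357}{10}$ ($l{\left(C \right)} = 35 - - \frac{7}{10} = 35 + \frac{7}{10} = \frac{357}{10}$)
$n{\left(s \right)} = - \frac{2 s}{5} + \frac{\sqrt{10}}{5} + \frac{s^{2}}{5}$ ($n{\left(s \right)} = \frac{\left(s^{2} - 2 s\right) + \sqrt{2} \sqrt{5}}{5} = \frac{\left(s^{2} - 2 s\right) + \sqrt{10}}{5} = \frac{\sqrt{10} + s^{2} - 2 s}{5} = - \frac{2 s}{5} + \frac{\sqrt{10}}{5} + \frac{s^{2}}{5}$)
$n{\left(-45 \right)} + l{\left(-12 \right)} = \left(\left(- \frac{2}{5}\right) \left(-45\right) + \frac{\sqrt{10}}{5} + \frac{\left(-45\right)^{2}}{5}\right) + \frac{357}{10} = \left(18 + \frac{\sqrt{10}}{5} + \frac{1}{5} \cdot 2025\right) + \frac{357}{10} = \left(18 + \frac{\sqrt{10}}{5} + 405\right) + \frac{357}{10} = \left(423 + \frac{\sqrt{10}}{5}\right) + \frac{357}{10} = \frac{4587}{10} + \frac{\sqrt{10}}{5}$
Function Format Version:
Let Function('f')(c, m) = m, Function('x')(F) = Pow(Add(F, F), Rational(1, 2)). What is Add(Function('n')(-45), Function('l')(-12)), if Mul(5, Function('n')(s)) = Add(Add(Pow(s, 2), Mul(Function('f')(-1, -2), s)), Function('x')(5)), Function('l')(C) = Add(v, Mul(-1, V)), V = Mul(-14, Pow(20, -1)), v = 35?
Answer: Add(Rational(4587, 10), Mul(Rational(1, 5), Pow(10, Rational(1, 2)))) ≈ 459.33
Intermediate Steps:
Function('x')(F) = Mul(Pow(2, Rational(1, 2)), Pow(F, Rational(1, 2))) (Function('x')(F) = Pow(Mul(2, F), Rational(1, 2)) = Mul(Pow(2, Rational(1, 2)), Pow(F, Rational(1, 2))))
V = Rational(-7, 10) (V = Mul(-14, Rational(1, 20)) = Rational(-7, 10) ≈ -0.70000)
Function('l')(C) = Rational(357, 10) (Function('l')(C) = Add(35, Mul(-1, Rational(-7, 10))) = Add(35, Rational(7, 10)) = Rational(357, 10))
Function('n')(s) = Add(Mul(Rational(-2, 5), s), Mul(Rational(1, 5), Pow(10, Rational(1, 2))), Mul(Rational(1, 5), Pow(s, 2))) (Function('n')(s) = Mul(Rational(1, 5), Add(Add(Pow(s, 2), Mul(-2, s)), Mul(Pow(2, Rational(1, 2)), Pow(5, Rational(1, 2))))) = Mul(Rational(1, 5), Add(Add(Pow(s, 2), Mul(-2, s)), Pow(10, Rational(1, 2)))) = Mul(Rational(1, 5), Add(Pow(10, Rational(1, 2)), Pow(s, 2), Mul(-2, s))) = Add(Mul(Rational(-2, 5), s), Mul(Rational(1, 5), Pow(10, Rational(1, 2))), Mul(Rational(1, 5), Pow(s, 2))))
Add(Function('n')(-45), Function('l')(-12)) = Add(Add(Mul(Rational(-2, 5), -45), Mul(Rational(1, 5), Pow(10, Rational(1, 2))), Mul(Rational(1, 5), Pow(-45, 2))), Rational(357, 10)) = Add(Add(18, Mul(Rational(1, 5), Pow(10, Rational(1, 2))), Mul(Rational(1, 5), 2025)), Rational(357, 10)) = Add(Add(18, Mul(Rational(1, 5), Pow(10, Rational(1, 2))), 405), Rational(357, 10)) = Add(Add(423, Mul(Rational(1, 5), Pow(10, Rational(1, 2)))), Rational(357, 10)) = Add(Rational(4587, 10), Mul(Rational(1, 5), Pow(10, Rational(1, 2))))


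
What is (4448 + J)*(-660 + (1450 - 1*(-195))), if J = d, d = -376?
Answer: 4010920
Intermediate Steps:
J = -376
(4448 + J)*(-660 + (1450 - 1*(-195))) = (4448 - 376)*(-660 + (1450 - 1*(-195))) = 4072*(-660 + (1450 + 195)) = 4072*(-660 + 1645) = 4072*985 = 4010920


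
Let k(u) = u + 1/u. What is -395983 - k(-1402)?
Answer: -553202561/1402 ≈ -3.9458e+5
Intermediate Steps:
-395983 - k(-1402) = -395983 - (-1402 + 1/(-1402)) = -395983 - (-1402 - 1/1402) = -395983 - 1*(-1965605/1402) = -395983 + 1965605/1402 = -553202561/1402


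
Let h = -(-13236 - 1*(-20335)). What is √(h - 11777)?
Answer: 22*I*√39 ≈ 137.39*I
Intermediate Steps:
h = -7099 (h = -(-13236 + 20335) = -1*7099 = -7099)
√(h - 11777) = √(-7099 - 11777) = √(-18876) = 22*I*√39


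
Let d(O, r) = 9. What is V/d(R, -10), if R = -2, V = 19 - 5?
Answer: 14/9 ≈ 1.5556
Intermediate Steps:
V = 14
V/d(R, -10) = 14/9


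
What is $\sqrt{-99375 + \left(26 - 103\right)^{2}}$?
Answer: $i \sqrt{93446} \approx 305.69 i$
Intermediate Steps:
$\sqrt{-99375 + \left(26 - 103\right)^{2}} = \sqrt{-99375 + \left(-77\right)^{2}} = \sqrt{-99375 + 5929} = \sqrt{-93446} = i \sqrt{93446}$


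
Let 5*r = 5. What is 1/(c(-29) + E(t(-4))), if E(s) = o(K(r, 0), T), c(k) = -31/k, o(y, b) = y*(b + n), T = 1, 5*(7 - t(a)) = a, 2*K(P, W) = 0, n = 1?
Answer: 29/31 ≈ 0.93548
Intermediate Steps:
r = 1 (r = (⅕)*5 = 1)
K(P, W) = 0 (K(P, W) = (½)*0 = 0)
t(a) = 7 - a/5
o(y, b) = y*(1 + b) (o(y, b) = y*(b + 1) = y*(1 + b))
E(s) = 0 (E(s) = 0*(1 + 1) = 0*2 = 0)
1/(c(-29) + E(t(-4))) = 1/(-31/(-29) + 0) = 1/(-31*(-1/29) + 0) = 1/(31/29 + 0) = 1/(31/29) = 29/31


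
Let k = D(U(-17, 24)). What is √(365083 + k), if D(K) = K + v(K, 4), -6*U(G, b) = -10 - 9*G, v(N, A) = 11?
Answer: √13142526/6 ≈ 604.21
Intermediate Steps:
U(G, b) = 5/3 + 3*G/2 (U(G, b) = -(-10 - 9*G)/6 = 5/3 + 3*G/2)
D(K) = 11 + K (D(K) = K + 11 = 11 + K)
k = -77/6 (k = 11 + (5/3 + (3/2)*(-17)) = 11 + (5/3 - 51/2) = 11 - 143/6 = -77/6 ≈ -12.833)
√(365083 + k) = √(365083 - 77/6) = √(2190421/6) = √13142526/6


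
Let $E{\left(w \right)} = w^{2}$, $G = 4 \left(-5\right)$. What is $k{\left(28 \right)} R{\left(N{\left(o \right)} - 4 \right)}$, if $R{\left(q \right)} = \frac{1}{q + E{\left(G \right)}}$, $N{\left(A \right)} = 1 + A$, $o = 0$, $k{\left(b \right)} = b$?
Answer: $\frac{28}{397} \approx 0.070529$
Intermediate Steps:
$G = -20$
$R{\left(q \right)} = \frac{1}{400 + q}$ ($R{\left(q \right)} = \frac{1}{q + \left(-20\right)^{2}} = \frac{1}{q + 400} = \frac{1}{400 + q}$)
$k{\left(28 \right)} R{\left(N{\left(o \right)} - 4 \right)} = \frac{28}{400 + \left(\left(1 + 0\right) - 4\right)} = \frac{28}{400 + \left(1 - 4\right)} = \frac{28}{400 - 3} = \frac{28}{397}$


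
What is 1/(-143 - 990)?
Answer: -1/1133 ≈ -0.00088261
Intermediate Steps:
1/(-143 - 990) = 1/(-1133) = -1/1133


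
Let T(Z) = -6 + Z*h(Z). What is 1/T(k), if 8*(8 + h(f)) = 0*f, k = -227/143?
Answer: 143/958 ≈ 0.14927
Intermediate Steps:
k = -227/143 (k = -227*1/143 = -227/143 ≈ -1.5874)
h(f) = -8 (h(f) = -8 + (0*f)/8 = -8 + (⅛)*0 = -8 + 0 = -8)
T(Z) = -6 - 8*Z (T(Z) = -6 + Z*(-8) = -6 - 8*Z)
1/T(k) = 1/(-6 - 8*(-227/143)) = 1/(-6 + 1816/143) = 1/(958/143) = 143/958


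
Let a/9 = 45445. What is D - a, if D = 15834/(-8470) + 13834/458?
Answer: -56661671939/138545 ≈ -4.0898e+5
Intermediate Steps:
a = 409005 (a = 9*45445 = 409005)
D = 3925786/138545 (D = 15834*(-1/8470) + 13834*(1/458) = -1131/605 + 6917/229 = 3925786/138545 ≈ 28.336)
D - a = 3925786/138545 - 1*409005 = 3925786/138545 - 409005 = -56661671939/138545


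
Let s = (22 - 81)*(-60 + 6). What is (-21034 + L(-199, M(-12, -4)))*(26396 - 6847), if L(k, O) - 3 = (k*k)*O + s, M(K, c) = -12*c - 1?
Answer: 36036665698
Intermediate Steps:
M(K, c) = -1 - 12*c
s = 3186 (s = -59*(-54) = 3186)
L(k, O) = 3189 + O*k² (L(k, O) = 3 + ((k*k)*O + 3186) = 3 + (k²*O + 3186) = 3 + (O*k² + 3186) = 3 + (3186 + O*k²) = 3189 + O*k²)
(-21034 + L(-199, M(-12, -4)))*(26396 - 6847) = (-21034 + (3189 + (-1 - 12*(-4))*(-199)²))*(26396 - 6847) = (-21034 + (3189 + (-1 + 48)*39601))*19549 = (-21034 + (3189 + 47*39601))*19549 = (-21034 + (3189 + 1861247))*19549 = (-21034 + 1864436)*19549 = 1843402*19549 = 36036665698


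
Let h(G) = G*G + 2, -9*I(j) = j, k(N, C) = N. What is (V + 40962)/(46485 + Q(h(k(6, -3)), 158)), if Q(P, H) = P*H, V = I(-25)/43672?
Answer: 16100032201/20630696472 ≈ 0.78039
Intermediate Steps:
I(j) = -j/9
h(G) = 2 + G**2 (h(G) = G**2 + 2 = 2 + G**2)
V = 25/393048 (V = -1/9*(-25)/43672 = (25/9)*(1/43672) = 25/393048 ≈ 6.3605e-5)
Q(P, H) = H*P
(V + 40962)/(46485 + Q(h(k(6, -3)), 158)) = (25/393048 + 40962)/(46485 + 158*(2 + 6**2)) = 16100032201/(393048*(46485 + 158*(2 + 36))) = 16100032201/(393048*(46485 + 158*38)) = 16100032201/(393048*(46485 + 6004)) = (16100032201/393048)/52489 = (16100032201/393048)*(1/52489) = 16100032201/20630696472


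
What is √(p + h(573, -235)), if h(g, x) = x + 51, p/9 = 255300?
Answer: 2*√574379 ≈ 1515.8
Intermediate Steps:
p = 2297700 (p = 9*255300 = 2297700)
h(g, x) = 51 + x
√(p + h(573, -235)) = √(2297700 + (51 - 235)) = √(2297700 - 184) = √2297516 = 2*√574379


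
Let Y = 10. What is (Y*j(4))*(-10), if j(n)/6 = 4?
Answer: -2400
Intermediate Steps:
j(n) = 24 (j(n) = 6*4 = 24)
(Y*j(4))*(-10) = (10*24)*(-10) = 240*(-10) = -2400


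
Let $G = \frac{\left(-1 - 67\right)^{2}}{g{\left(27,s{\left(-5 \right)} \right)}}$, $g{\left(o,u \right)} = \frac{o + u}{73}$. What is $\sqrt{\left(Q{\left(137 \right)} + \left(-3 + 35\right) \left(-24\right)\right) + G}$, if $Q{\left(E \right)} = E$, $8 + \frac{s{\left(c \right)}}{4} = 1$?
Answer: $i \sqrt{338183} \approx 581.54 i$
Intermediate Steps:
$s{\left(c \right)} = -28$ ($s{\left(c \right)} = -32 + 4 \cdot 1 = -32 + 4 = -28$)
$g{\left(o,u \right)} = \frac{o}{73} + \frac{u}{73}$ ($g{\left(o,u \right)} = \left(o + u\right) \frac{1}{73} = \frac{o}{73} + \frac{u}{73}$)
$G = -337552$ ($G = \frac{\left(-1 - 67\right)^{2}}{\frac{1}{73} \cdot 27 + \frac{1}{73} \left(-28\right)} = \frac{\left(-68\right)^{2}}{\frac{27}{73} - \frac{28}{73}} = \frac{4624}{- \frac{1}{73}} = 4624 \left(-73\right) = -337552$)
$\sqrt{\left(Q{\left(137 \right)} + \left(-3 + 35\right) \left(-24\right)\right) + G} = \sqrt{\left(137 + \left(-3 + 35\right) \left(-24\right)\right) - 337552} = \sqrt{\left(137 + 32 \left(-24\right)\right) - 337552} = \sqrt{\left(137 - 768\right) - 337552} = \sqrt{-631 - 337552} = \sqrt{-338183} = i \sqrt{338183}$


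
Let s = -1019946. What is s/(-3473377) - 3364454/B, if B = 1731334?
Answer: -4960074976597/3006787847459 ≈ -1.6496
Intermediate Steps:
s/(-3473377) - 3364454/B = -1019946/(-3473377) - 3364454/1731334 = -1019946*(-1/3473377) - 3364454*1/1731334 = 1019946/3473377 - 1682227/865667 = -4960074976597/3006787847459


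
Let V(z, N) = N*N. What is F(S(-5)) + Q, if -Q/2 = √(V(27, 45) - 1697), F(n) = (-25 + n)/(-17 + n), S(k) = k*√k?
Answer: (-25*I - 20*√410 + 5*√5 + 68*I*√82)/(-17*I + 5*√5) ≈ -34.893 - 0.21605*I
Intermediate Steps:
S(k) = k^(3/2)
V(z, N) = N²
F(n) = (-25 + n)/(-17 + n)
Q = -4*√82 (Q = -2*√(45² - 1697) = -2*√(2025 - 1697) = -4*√82 ≈ -36.222)
F(S(-5)) + Q = (-25 + (-5)^(3/2))/(-17 + (-5)^(3/2)) - 4*√82 = (-25 - 5*I*√5)/(-17 - 5*I*√5) - 4*√82 = -4*√82 + (-25 - 5*I*√5)/(-17 - 5*I*√5)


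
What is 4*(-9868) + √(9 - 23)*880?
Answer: -39472 + 880*I*√14 ≈ -39472.0 + 3292.7*I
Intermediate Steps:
4*(-9868) + √(9 - 23)*880 = -39472 + √(-14)*880 = -39472 + (I*√14)*880 = -39472 + 880*I*√14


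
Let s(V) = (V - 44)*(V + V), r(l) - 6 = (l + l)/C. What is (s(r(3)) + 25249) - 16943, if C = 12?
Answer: 15637/2 ≈ 7818.5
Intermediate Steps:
r(l) = 6 + l/6 (r(l) = 6 + (l + l)/12 = 6 + (2*l)*(1/12) = 6 + l/6)
s(V) = 2*V*(-44 + V) (s(V) = (-44 + V)*(2*V) = 2*V*(-44 + V))
(s(r(3)) + 25249) - 16943 = (2*(6 + (⅙)*3)*(-44 + (6 + (⅙)*3)) + 25249) - 16943 = (2*(6 + ½)*(-44 + (6 + ½)) + 25249) - 16943 = (2*(13/2)*(-44 + 13/2) + 25249) - 16943 = (2*(13/2)*(-75/2) + 25249) - 16943 = (-975/2 + 25249) - 16943 = 49523/2 - 16943 = 15637/2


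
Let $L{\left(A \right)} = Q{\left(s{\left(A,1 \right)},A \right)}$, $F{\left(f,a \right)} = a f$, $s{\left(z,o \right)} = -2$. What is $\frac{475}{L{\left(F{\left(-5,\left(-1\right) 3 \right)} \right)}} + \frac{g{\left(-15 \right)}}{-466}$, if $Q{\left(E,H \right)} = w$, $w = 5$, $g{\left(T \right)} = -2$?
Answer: $\frac{22136}{233} \approx 95.004$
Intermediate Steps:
$Q{\left(E,H \right)} = 5$
$L{\left(A \right)} = 5$
$\frac{475}{L{\left(F{\left(-5,\left(-1\right) 3 \right)} \right)}} + \frac{g{\left(-15 \right)}}{-466} = \frac{475}{5} - \frac{2}{-466} = 475 \cdot \frac{1}{5} - - \frac{1}{233} = 95 + \frac{1}{233} = \frac{22136}{233}$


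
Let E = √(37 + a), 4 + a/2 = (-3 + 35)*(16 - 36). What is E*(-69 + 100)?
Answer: 93*I*√139 ≈ 1096.5*I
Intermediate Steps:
a = -1288 (a = -8 + 2*((-3 + 35)*(16 - 36)) = -8 + 2*(32*(-20)) = -8 + 2*(-640) = -8 - 1280 = -1288)
E = 3*I*√139 (E = √(37 - 1288) = √(-1251) = 3*I*√139 ≈ 35.37*I)
E*(-69 + 100) = (3*I*√139)*(-69 + 100) = (3*I*√139)*31 = 93*I*√139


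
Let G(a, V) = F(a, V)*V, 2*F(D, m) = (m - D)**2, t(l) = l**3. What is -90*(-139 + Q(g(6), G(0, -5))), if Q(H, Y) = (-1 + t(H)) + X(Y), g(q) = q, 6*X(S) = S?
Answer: -11805/2 ≈ -5902.5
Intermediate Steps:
X(S) = S/6
F(D, m) = (m - D)**2/2
G(a, V) = V*(a - V)**2/2 (G(a, V) = ((a - V)**2/2)*V = V*(a - V)**2/2)
Q(H, Y) = -1 + H**3 + Y/6 (Q(H, Y) = (-1 + H**3) + Y/6 = -1 + H**3 + Y/6)
-90*(-139 + Q(g(6), G(0, -5))) = -90*(-139 + (-1 + 6**3 + ((1/2)*(-5)*(-5 - 1*0)**2)/6)) = -90*(-139 + (-1 + 216 + ((1/2)*(-5)*(-5 + 0)**2)/6)) = -90*(-139 + (-1 + 216 + ((1/2)*(-5)*(-5)**2)/6)) = -90*(-139 + (-1 + 216 + ((1/2)*(-5)*25)/6)) = -90*(-139 + (-1 + 216 + (1/6)*(-125/2))) = -90*(-139 + (-1 + 216 - 125/12)) = -90*(-139 + 2455/12) = -90*787/12 = -11805/2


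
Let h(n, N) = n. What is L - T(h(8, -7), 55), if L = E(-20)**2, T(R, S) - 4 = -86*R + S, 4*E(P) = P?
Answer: 654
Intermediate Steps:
E(P) = P/4
T(R, S) = 4 + S - 86*R (T(R, S) = 4 + (-86*R + S) = 4 + (S - 86*R) = 4 + S - 86*R)
L = 25 (L = ((1/4)*(-20))**2 = (-5)**2 = 25)
L - T(h(8, -7), 55) = 25 - (4 + 55 - 86*8) = 25 - (4 + 55 - 688) = 25 - 1*(-629) = 25 + 629 = 654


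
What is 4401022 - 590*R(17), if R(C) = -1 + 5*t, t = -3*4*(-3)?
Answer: 4295412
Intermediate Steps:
t = 36 (t = -12*(-3) = 36)
R(C) = 179 (R(C) = -1 + 5*36 = -1 + 180 = 179)
4401022 - 590*R(17) = 4401022 - 590*179 = 4401022 - 1*105610 = 4401022 - 105610 = 4295412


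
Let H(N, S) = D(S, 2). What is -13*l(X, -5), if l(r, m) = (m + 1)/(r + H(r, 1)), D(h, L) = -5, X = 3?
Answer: -26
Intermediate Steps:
H(N, S) = -5
l(r, m) = (1 + m)/(-5 + r) (l(r, m) = (m + 1)/(r - 5) = (1 + m)/(-5 + r))
-13*l(X, -5) = -13*(1 - 5)/(-5 + 3) = -13*(-4)/(-2) = -(-13)*(-4)/2 = -13*2 = -26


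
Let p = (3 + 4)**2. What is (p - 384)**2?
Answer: 112225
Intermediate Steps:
p = 49 (p = 7**2 = 49)
(p - 384)**2 = (49 - 384)**2 = (-335)**2 = 112225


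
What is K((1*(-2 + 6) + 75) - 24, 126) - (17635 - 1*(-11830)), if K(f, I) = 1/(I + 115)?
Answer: -7101064/241 ≈ -29465.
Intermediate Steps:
K(f, I) = 1/(115 + I)
K((1*(-2 + 6) + 75) - 24, 126) - (17635 - 1*(-11830)) = 1/(115 + 126) - (17635 - 1*(-11830)) = 1/241 - (17635 + 11830) = 1/241 - 1*29465 = 1/241 - 29465 = -7101064/241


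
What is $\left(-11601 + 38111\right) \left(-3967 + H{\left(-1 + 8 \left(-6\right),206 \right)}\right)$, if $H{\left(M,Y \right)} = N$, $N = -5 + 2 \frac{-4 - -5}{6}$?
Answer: $- \frac{315866650}{3} \approx -1.0529 \cdot 10^{8}$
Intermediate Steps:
$N = - \frac{14}{3}$ ($N = -5 + 2 \left(-4 + 5\right) \frac{1}{6} = -5 + 2 \cdot 1 \cdot \frac{1}{6} = -5 + 2 \cdot \frac{1}{6} = -5 + \frac{1}{3} = - \frac{14}{3} \approx -4.6667$)
$H{\left(M,Y \right)} = - \frac{14}{3}$
$\left(-11601 + 38111\right) \left(-3967 + H{\left(-1 + 8 \left(-6\right),206 \right)}\right) = \left(-11601 + 38111\right) \left(-3967 - \frac{14}{3}\right) = 26510 \left(- \frac{11915}{3}\right) = - \frac{315866650}{3}$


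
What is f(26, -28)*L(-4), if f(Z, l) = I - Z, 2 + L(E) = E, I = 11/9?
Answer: 446/3 ≈ 148.67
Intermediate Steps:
I = 11/9 (I = 11*(⅑) = 11/9 ≈ 1.2222)
L(E) = -2 + E
f(Z, l) = 11/9 - Z
f(26, -28)*L(-4) = (11/9 - 1*26)*(-2 - 4) = (11/9 - 26)*(-6) = -223/9*(-6) = 446/3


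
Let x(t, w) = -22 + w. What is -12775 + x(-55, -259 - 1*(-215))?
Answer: -12841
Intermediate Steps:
-12775 + x(-55, -259 - 1*(-215)) = -12775 + (-22 + (-259 - 1*(-215))) = -12775 + (-22 + (-259 + 215)) = -12775 + (-22 - 44) = -12775 - 66 = -12841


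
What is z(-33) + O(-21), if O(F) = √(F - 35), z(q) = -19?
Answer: -19 + 2*I*√14 ≈ -19.0 + 7.4833*I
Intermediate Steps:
O(F) = √(-35 + F)
z(-33) + O(-21) = -19 + √(-35 - 21) = -19 + √(-56) = -19 + 2*I*√14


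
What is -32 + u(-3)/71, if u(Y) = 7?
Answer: -2265/71 ≈ -31.901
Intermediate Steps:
-32 + u(-3)/71 = -32 + 7/71 = -2265/71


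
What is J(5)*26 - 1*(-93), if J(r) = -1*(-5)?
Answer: 223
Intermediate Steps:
J(r) = 5
J(5)*26 - 1*(-93) = 5*26 - 1*(-93) = 130 + 93 = 223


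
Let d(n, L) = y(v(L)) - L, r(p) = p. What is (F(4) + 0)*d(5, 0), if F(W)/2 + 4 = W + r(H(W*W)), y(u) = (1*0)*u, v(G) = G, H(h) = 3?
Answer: 0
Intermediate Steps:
y(u) = 0 (y(u) = 0*u = 0)
d(n, L) = -L (d(n, L) = 0 - L = -L)
F(W) = -2 + 2*W (F(W) = -8 + 2*(W + 3) = -8 + 2*(3 + W) = -8 + (6 + 2*W) = -2 + 2*W)
(F(4) + 0)*d(5, 0) = ((-2 + 2*4) + 0)*(-1*0) = ((-2 + 8) + 0)*0 = (6 + 0)*0 = 6*0 = 0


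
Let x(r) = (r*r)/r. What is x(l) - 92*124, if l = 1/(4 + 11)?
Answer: -171119/15 ≈ -11408.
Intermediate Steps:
l = 1/15 ≈ 0.066667
x(r) = r (x(r) = r²/r = r)
x(l) - 92*124 = 1/15 - 92*124 = 1/15 - 11408 = -171119/15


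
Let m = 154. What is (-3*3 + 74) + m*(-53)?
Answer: -8097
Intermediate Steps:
(-3*3 + 74) + m*(-53) = (-3*3 + 74) + 154*(-53) = (-9 + 74) - 8162 = 65 - 8162 = -8097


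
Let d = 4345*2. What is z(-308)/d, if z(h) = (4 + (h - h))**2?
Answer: 8/4345 ≈ 0.0018412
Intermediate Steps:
z(h) = 16 (z(h) = (4 + 0)**2 = 4**2 = 16)
d = 8690
z(-308)/d = 16/8690 = 16*(1/8690) = 8/4345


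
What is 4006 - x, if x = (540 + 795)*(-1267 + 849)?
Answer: 562036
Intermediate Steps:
x = -558030 (x = 1335*(-418) = -558030)
4006 - x = 4006 - 1*(-558030) = 4006 + 558030 = 562036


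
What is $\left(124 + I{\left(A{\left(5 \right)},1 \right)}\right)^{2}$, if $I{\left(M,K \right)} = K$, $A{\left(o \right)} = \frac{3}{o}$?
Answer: $15625$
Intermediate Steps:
$\left(124 + I{\left(A{\left(5 \right)},1 \right)}\right)^{2} = \left(124 + 1\right)^{2} = 125^{2} = 15625$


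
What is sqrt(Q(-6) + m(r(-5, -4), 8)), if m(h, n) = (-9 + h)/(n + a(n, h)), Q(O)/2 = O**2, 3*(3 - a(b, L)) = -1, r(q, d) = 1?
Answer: 2*sqrt(5151)/17 ≈ 8.4436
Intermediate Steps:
a(b, L) = 10/3 (a(b, L) = 3 - 1/3*(-1) = 3 + 1/3 = 10/3)
Q(O) = 2*O**2
m(h, n) = (-9 + h)/(10/3 + n) (m(h, n) = (-9 + h)/(n + 10/3) = (-9 + h)/(10/3 + n))
sqrt(Q(-6) + m(r(-5, -4), 8)) = sqrt(2*(-6)**2 + 3*(-9 + 1)/(10 + 3*8)) = sqrt(2*36 + 3*(-8)/(10 + 24)) = sqrt(72 + 3*(-8)/34) = sqrt(72 + 3*(1/34)*(-8)) = sqrt(72 - 12/17) = sqrt(1212/17) = 2*sqrt(5151)/17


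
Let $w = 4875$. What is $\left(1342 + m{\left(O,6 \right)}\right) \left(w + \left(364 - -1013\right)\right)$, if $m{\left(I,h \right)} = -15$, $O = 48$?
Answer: $8296404$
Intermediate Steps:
$\left(1342 + m{\left(O,6 \right)}\right) \left(w + \left(364 - -1013\right)\right) = \left(1342 - 15\right) \left(4875 + \left(364 - -1013\right)\right) = 1327 \left(4875 + \left(364 + 1013\right)\right) = 1327 \left(4875 + 1377\right) = 1327 \cdot 6252 = 8296404$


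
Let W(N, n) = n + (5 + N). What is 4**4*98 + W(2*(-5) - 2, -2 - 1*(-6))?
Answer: 25085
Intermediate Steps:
W(N, n) = 5 + N + n
4**4*98 + W(2*(-5) - 2, -2 - 1*(-6)) = 4**4*98 + (5 + (2*(-5) - 2) + (-2 - 1*(-6))) = 256*98 + (5 + (-10 - 2) + (-2 + 6)) = 25088 + (5 - 12 + 4) = 25088 - 3 = 25085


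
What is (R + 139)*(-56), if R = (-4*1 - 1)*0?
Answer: -7784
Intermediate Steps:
R = 0 (R = (-4 - 1)*0 = -5*0 = 0)
(R + 139)*(-56) = (0 + 139)*(-56) = 139*(-56) = -7784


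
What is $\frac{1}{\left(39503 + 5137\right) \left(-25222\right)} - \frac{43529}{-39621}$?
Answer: $\frac{16336579944233}{14869894426560} \approx 1.0986$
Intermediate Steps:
$\frac{1}{\left(39503 + 5137\right) \left(-25222\right)} - \frac{43529}{-39621} = \frac{1}{44640} \left(- \frac{1}{25222}\right) - - \frac{43529}{39621} = \frac{1}{44640} \left(- \frac{1}{25222}\right) + \frac{43529}{39621} = - \frac{1}{1125910080} + \frac{43529}{39621} = \frac{16336579944233}{14869894426560}$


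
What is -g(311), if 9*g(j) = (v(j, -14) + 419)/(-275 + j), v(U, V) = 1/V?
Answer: -1955/1512 ≈ -1.2930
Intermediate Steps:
g(j) = 1955/(42*(-275 + j)) (g(j) = ((1/(-14) + 419)/(-275 + j))/9 = ((-1/14 + 419)/(-275 + j))/9 = (5865/(14*(-275 + j)))/9 = 1955/(42*(-275 + j)))
-g(311) = -1955/(42*(-275 + 311)) = -1955/(42*36) = -1*1955/1512 = -1955/1512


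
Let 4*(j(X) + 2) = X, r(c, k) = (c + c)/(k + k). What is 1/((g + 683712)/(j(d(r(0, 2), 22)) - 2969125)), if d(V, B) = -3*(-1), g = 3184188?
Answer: -791767/1031440 ≈ -0.76763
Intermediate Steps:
r(c, k) = c/k (r(c, k) = (2*c)/((2*k)) = (2*c)*(1/(2*k)) = c/k)
d(V, B) = 3
j(X) = -2 + X/4
1/((g + 683712)/(j(d(r(0, 2), 22)) - 2969125)) = 1/((3184188 + 683712)/((-2 + (¼)*3) - 2969125)) = 1/(3867900/((-2 + ¾) - 2969125)) = 1/(3867900/(-5/4 - 2969125)) = 1/(3867900/(-11876505/4)) = 1/(3867900*(-4/11876505)) = 1/(-1031440/791767) = -791767/1031440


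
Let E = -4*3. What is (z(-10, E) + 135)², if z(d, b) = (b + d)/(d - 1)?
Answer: 18769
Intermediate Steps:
E = -12
z(d, b) = (b + d)/(-1 + d)
(z(-10, E) + 135)² = ((-12 - 10)/(-1 - 10) + 135)² = (-22/(-11) + 135)² = (-1/11*(-22) + 135)² = (2 + 135)² = 137² = 18769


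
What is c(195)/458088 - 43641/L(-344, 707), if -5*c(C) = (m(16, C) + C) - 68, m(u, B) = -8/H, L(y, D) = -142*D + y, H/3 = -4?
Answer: 149916346733/346101517080 ≈ 0.43316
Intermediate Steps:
H = -12 (H = 3*(-4) = -12)
L(y, D) = y - 142*D
m(u, B) = ⅔ (m(u, B) = -8/(-12) = -8*(-1/12) = ⅔)
c(C) = 202/15 - C/5 (c(C) = -((⅔ + C) - 68)/5 = -(-202/3 + C)/5 = 202/15 - C/5)
c(195)/458088 - 43641/L(-344, 707) = (202/15 - ⅕*195)/458088 - 43641/(-344 - 142*707) = (202/15 - 39)*(1/458088) - 43641/(-344 - 100394) = -383/15*1/458088 - 43641/(-100738) = -383/6871320 - 43641*(-1/100738) = -383/6871320 + 43641/100738 = 149916346733/346101517080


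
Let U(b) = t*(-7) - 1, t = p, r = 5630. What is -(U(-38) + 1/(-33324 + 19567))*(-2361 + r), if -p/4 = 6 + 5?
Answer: -13806288062/13757 ≈ -1.0036e+6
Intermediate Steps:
p = -44 (p = -4*(6 + 5) = -4*11 = -44)
t = -44
U(b) = 307 (U(b) = -44*(-7) - 1 = 308 - 1 = 307)
-(U(-38) + 1/(-33324 + 19567))*(-2361 + r) = -(307 + 1/(-33324 + 19567))*(-2361 + 5630) = -(307 + 1/(-13757))*3269 = -(307 - 1/13757)*3269 = -4223398*3269/13757 = -1*13806288062/13757 = -13806288062/13757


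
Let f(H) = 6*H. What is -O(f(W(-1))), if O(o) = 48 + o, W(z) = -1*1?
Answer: -42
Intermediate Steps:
W(z) = -1
-O(f(W(-1))) = -(48 + 6*(-1)) = -(48 - 6) = -1*42 = -42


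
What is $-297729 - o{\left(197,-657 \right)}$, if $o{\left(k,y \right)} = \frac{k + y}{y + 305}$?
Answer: $- \frac{26200267}{88} \approx -2.9773 \cdot 10^{5}$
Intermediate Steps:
$o{\left(k,y \right)} = \frac{k + y}{305 + y}$
$-297729 - o{\left(197,-657 \right)} = -297729 - \frac{197 - 657}{305 - 657} = -297729 - \frac{1}{-352} \left(-460\right) = -297729 - \left(- \frac{1}{352}\right) \left(-460\right) = -297729 - \frac{115}{88} = - \frac{26200267}{88}$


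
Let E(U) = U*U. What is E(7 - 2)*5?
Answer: 125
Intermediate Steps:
E(U) = U²
E(7 - 2)*5 = (7 - 2)²*5 = 5²*5 = 25*5 = 125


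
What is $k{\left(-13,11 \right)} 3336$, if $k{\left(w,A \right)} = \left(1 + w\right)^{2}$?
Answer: $480384$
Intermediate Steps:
$k{\left(-13,11 \right)} 3336 = \left(1 - 13\right)^{2} \cdot 3336 = \left(-12\right)^{2} \cdot 3336 = 144 \cdot 3336 = 480384$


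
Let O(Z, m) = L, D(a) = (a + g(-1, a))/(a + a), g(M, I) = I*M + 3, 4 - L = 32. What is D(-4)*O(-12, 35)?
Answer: 21/2 ≈ 10.500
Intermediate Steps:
L = -28 (L = 4 - 1*32 = 4 - 32 = -28)
g(M, I) = 3 + I*M
D(a) = 3/(2*a) (D(a) = (a + (3 + a*(-1)))/(a + a) = (a + (3 - a))/((2*a)) = 3*(1/(2*a)) = 3/(2*a))
O(Z, m) = -28
D(-4)*O(-12, 35) = ((3/2)/(-4))*(-28) = ((3/2)*(-¼))*(-28) = -3/8*(-28) = 21/2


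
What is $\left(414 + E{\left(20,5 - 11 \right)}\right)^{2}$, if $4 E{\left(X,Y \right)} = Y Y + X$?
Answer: $183184$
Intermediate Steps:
$E{\left(X,Y \right)} = \frac{X}{4} + \frac{Y^{2}}{4}$ ($E{\left(X,Y \right)} = \frac{Y Y + X}{4} = \frac{Y^{2} + X}{4} = \frac{X + Y^{2}}{4} = \frac{X}{4} + \frac{Y^{2}}{4}$)
$\left(414 + E{\left(20,5 - 11 \right)}\right)^{2} = \left(414 + \left(\frac{1}{4} \cdot 20 + \frac{\left(5 - 11\right)^{2}}{4}\right)\right)^{2} = \left(414 + \left(5 + \frac{\left(-6\right)^{2}}{4}\right)\right)^{2} = \left(414 + \left(5 + \frac{1}{4} \cdot 36\right)\right)^{2} = \left(414 + \left(5 + 9\right)\right)^{2} = \left(414 + 14\right)^{2} = 428^{2} = 183184$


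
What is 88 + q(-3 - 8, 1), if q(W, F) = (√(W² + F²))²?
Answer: 210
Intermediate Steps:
q(W, F) = F² + W² (q(W, F) = (√(F² + W²))² = F² + W²)
88 + q(-3 - 8, 1) = 88 + (1² + (-3 - 8)²) = 88 + (1 + (-11)²) = 88 + (1 + 121) = 88 + 122 = 210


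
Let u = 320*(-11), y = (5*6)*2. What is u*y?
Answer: -211200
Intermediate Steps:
y = 60 (y = 30*2 = 60)
u = -3520
u*y = -3520*60 = -211200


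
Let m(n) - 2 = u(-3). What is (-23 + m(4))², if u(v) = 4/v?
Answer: 4489/9 ≈ 498.78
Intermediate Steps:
m(n) = ⅔ (m(n) = 2 + 4/(-3) = 2 + 4*(-⅓) = 2 - 4/3 = ⅔)
(-23 + m(4))² = (-23 + ⅔)² = (-67/3)² = 4489/9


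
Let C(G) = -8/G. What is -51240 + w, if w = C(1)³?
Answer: -51752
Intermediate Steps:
w = -512 (w = (-8/1)³ = (-8*1)³ = (-8)³ = -512)
-51240 + w = -51240 - 512 = -51752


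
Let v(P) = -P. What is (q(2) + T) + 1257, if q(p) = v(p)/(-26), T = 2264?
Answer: 45774/13 ≈ 3521.1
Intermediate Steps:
q(p) = p/26 (q(p) = -p/(-26) = -p*(-1/26) = p/26)
(q(2) + T) + 1257 = ((1/26)*2 + 2264) + 1257 = (1/13 + 2264) + 1257 = 29433/13 + 1257 = 45774/13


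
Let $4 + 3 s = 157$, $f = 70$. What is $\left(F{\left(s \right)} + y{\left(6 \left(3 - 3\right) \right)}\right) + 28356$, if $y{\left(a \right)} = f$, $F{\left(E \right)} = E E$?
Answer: $31027$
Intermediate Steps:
$s = 51$ ($s = - \frac{4}{3} + \frac{1}{3} \cdot 157 = - \frac{4}{3} + \frac{157}{3} = 51$)
$F{\left(E \right)} = E^{2}$
$y{\left(a \right)} = 70$
$\left(F{\left(s \right)} + y{\left(6 \left(3 - 3\right) \right)}\right) + 28356 = \left(51^{2} + 70\right) + 28356 = \left(2601 + 70\right) + 28356 = 2671 + 28356 = 31027$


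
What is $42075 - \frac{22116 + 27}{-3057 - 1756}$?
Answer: $\frac{202529118}{4813} \approx 42080.0$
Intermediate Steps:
$42075 - \frac{22116 + 27}{-3057 - 1756} = 42075 - \frac{22143}{-3057 - 1756} = 42075 - \frac{22143}{-4813} = 42075 - 22143 \left(- \frac{1}{4813}\right) = 42075 - - \frac{22143}{4813} = 42075 + \frac{22143}{4813} = \frac{202529118}{4813}$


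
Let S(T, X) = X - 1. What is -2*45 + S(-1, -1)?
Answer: -92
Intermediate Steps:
S(T, X) = -1 + X
-2*45 + S(-1, -1) = -2*45 + (-1 - 1) = -90 - 2 = -92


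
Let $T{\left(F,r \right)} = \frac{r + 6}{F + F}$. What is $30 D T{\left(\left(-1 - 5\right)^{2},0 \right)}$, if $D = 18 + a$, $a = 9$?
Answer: $\frac{135}{2} \approx 67.5$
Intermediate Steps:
$T{\left(F,r \right)} = \frac{6 + r}{2 F}$
$D = 27$ ($D = 18 + 9 = 27$)
$30 D T{\left(\left(-1 - 5\right)^{2},0 \right)} = 30 \cdot 27 \frac{6 + 0}{2 \left(-1 - 5\right)^{2}} = 810 \cdot \frac{1}{2} \frac{1}{\left(-6\right)^{2}} \cdot 6 = 810 \cdot \frac{1}{2} \cdot \frac{1}{36} \cdot 6 = 810 \cdot \frac{1}{12} = \frac{135}{2}$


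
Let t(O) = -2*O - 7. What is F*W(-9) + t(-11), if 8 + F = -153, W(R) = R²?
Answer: -13026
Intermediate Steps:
t(O) = -7 - 2*O
F = -161 (F = -8 - 153 = -161)
F*W(-9) + t(-11) = -161*(-9)² + (-7 - 2*(-11)) = -161*81 + (-7 + 22) = -13041 + 15 = -13026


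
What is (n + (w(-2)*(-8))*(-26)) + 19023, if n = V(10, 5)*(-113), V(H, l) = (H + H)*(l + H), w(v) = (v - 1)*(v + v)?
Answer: -12381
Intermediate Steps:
w(v) = 2*v*(-1 + v) (w(v) = (-1 + v)*(2*v) = 2*v*(-1 + v))
V(H, l) = 2*H*(H + l) (V(H, l) = (2*H)*(H + l) = 2*H*(H + l))
n = -33900 (n = (2*10*(10 + 5))*(-113) = (2*10*15)*(-113) = 300*(-113) = -33900)
(n + (w(-2)*(-8))*(-26)) + 19023 = (-33900 + ((2*(-2)*(-1 - 2))*(-8))*(-26)) + 19023 = (-33900 + ((2*(-2)*(-3))*(-8))*(-26)) + 19023 = (-33900 + (12*(-8))*(-26)) + 19023 = (-33900 - 96*(-26)) + 19023 = (-33900 + 2496) + 19023 = -31404 + 19023 = -12381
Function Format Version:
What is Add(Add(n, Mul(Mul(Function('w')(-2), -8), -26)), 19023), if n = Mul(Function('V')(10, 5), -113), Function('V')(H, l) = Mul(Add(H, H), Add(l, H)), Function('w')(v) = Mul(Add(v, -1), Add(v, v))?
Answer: -12381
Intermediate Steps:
Function('w')(v) = Mul(2, v, Add(-1, v)) (Function('w')(v) = Mul(Add(-1, v), Mul(2, v)) = Mul(2, v, Add(-1, v)))
Function('V')(H, l) = Mul(2, H, Add(H, l)) (Function('V')(H, l) = Mul(Mul(2, H), Add(H, l)) = Mul(2, H, Add(H, l)))
n = -33900 (n = Mul(Mul(2, 10, Add(10, 5)), -113) = Mul(Mul(2, 10, 15), -113) = Mul(300, -113) = -33900)
Add(Add(n, Mul(Mul(Function('w')(-2), -8), -26)), 19023) = Add(Add(-33900, Mul(Mul(Mul(2, -2, Add(-1, -2)), -8), -26)), 19023) = Add(Add(-33900, Mul(Mul(Mul(2, -2, -3), -8), -26)), 19023) = Add(Add(-33900, Mul(Mul(12, -8), -26)), 19023) = Add(Add(-33900, Mul(-96, -26)), 19023) = Add(Add(-33900, 2496), 19023) = Add(-31404, 19023) = -12381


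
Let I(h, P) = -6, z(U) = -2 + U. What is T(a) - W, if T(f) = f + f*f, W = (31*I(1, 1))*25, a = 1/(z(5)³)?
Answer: 3389878/729 ≈ 4650.0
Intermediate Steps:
a = 1/27 (a = 1/((-2 + 5)³) = 1/(3³) = 1/27 ≈ 0.037037)
W = -4650 (W = (31*(-6))*25 = -186*25 = -4650)
T(f) = f + f²
T(a) - W = (1 + 1/27)/27 - 1*(-4650) = (1/27)*(28/27) + 4650 = 28/729 + 4650 = 3389878/729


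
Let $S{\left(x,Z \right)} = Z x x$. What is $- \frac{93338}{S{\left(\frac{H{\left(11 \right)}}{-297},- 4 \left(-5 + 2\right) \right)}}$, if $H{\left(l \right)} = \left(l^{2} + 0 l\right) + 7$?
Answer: $- \frac{1372208607}{32768} \approx -41877.0$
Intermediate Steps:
$H{\left(l \right)} = 7 + l^{2}$ ($H{\left(l \right)} = \left(l^{2} + 0\right) + 7 = l^{2} + 7 = 7 + l^{2}$)
$S{\left(x,Z \right)} = Z x^{2}$
$- \frac{93338}{S{\left(\frac{H{\left(11 \right)}}{-297},- 4 \left(-5 + 2\right) \right)}} = - \frac{93338}{- 4 \left(-5 + 2\right) \left(\frac{7 + 11^{2}}{-297}\right)^{2}} = - \frac{93338}{\left(-4\right) \left(-3\right) \left(\left(7 + 121\right) \left(- \frac{1}{297}\right)\right)^{2}} = - \frac{93338}{12 \left(128 \left(- \frac{1}{297}\right)\right)^{2}} = - \frac{93338}{12 \left(- \frac{128}{297}\right)^{2}} = - \frac{93338}{12 \cdot \frac{16384}{88209}} = - \frac{93338}{\frac{65536}{29403}} = \left(-93338\right) \frac{29403}{65536} = - \frac{1372208607}{32768}$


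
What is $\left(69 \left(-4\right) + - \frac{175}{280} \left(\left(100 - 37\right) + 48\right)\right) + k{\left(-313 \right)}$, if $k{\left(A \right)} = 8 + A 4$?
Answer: $- \frac{12715}{8} \approx -1589.4$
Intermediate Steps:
$k{\left(A \right)} = 8 + 4 A$
$\left(69 \left(-4\right) + - \frac{175}{280} \left(\left(100 - 37\right) + 48\right)\right) + k{\left(-313 \right)} = \left(69 \left(-4\right) + - \frac{175}{280} \left(\left(100 - 37\right) + 48\right)\right) + \left(8 + 4 \left(-313\right)\right) = \left(-276 + \left(-175\right) \frac{1}{280} \left(63 + 48\right)\right) + \left(8 - 1252\right) = \left(-276 - \frac{555}{8}\right) - 1244 = - \frac{2763}{8} - 1244 = - \frac{12715}{8}$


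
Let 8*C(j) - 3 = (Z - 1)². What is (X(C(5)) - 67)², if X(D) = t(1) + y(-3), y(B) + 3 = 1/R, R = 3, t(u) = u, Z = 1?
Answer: 42436/9 ≈ 4715.1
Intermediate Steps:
y(B) = -8/3 (y(B) = -3 + 1/3 = -3 + ⅓ = -8/3)
C(j) = 3/8 (C(j) = 3/8 + (1 - 1)²/8 = 3/8 + (⅛)*0² = 3/8 + (⅛)*0 = 3/8 + 0 = 3/8)
X(D) = -5/3 (X(D) = 1 - 8/3 = -5/3)
(X(C(5)) - 67)² = (-5/3 - 67)² = (-206/3)² = 42436/9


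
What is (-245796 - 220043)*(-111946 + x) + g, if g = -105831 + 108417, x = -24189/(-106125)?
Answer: 1844760584470143/35375 ≈ 5.2149e+10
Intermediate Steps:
x = 8063/35375 (x = -24189*(-1/106125) = 8063/35375 ≈ 0.22793)
g = 2586
(-245796 - 220043)*(-111946 + x) + g = (-245796 - 220043)*(-111946 + 8063/35375) + 2586 = -465839*(-3960081687/35375) + 2586 = 1844760492990393/35375 + 2586 = 1844760584470143/35375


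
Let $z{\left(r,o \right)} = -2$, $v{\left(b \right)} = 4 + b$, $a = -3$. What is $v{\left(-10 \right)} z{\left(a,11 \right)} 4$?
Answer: $48$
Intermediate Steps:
$v{\left(-10 \right)} z{\left(a,11 \right)} 4 = \left(4 - 10\right) \left(-2\right) 4 = \left(-6\right) \left(-2\right) 4 = 12 \cdot 4 = 48$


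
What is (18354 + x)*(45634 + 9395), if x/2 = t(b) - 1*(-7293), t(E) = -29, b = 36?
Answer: 1809463578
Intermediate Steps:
x = 14528 (x = 2*(-29 - 1*(-7293)) = 2*(-29 + 7293) = 2*7264 = 14528)
(18354 + x)*(45634 + 9395) = (18354 + 14528)*(45634 + 9395) = 32882*55029 = 1809463578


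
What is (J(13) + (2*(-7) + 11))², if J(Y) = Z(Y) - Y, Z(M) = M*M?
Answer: 23409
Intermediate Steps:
Z(M) = M²
J(Y) = Y² - Y
(J(13) + (2*(-7) + 11))² = (13*(-1 + 13) + (2*(-7) + 11))² = (13*12 + (-14 + 11))² = (156 - 3)² = 153² = 23409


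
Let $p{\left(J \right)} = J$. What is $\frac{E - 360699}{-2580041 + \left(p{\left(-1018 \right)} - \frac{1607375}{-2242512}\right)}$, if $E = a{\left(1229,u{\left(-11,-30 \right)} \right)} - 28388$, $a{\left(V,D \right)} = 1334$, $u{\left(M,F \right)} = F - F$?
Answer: $\frac{869540755536}{5788054172833} \approx 0.15023$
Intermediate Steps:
$u{\left(M,F \right)} = 0$
$E = -27054$ ($E = 1334 - 28388 = -27054$)
$\frac{E - 360699}{-2580041 + \left(p{\left(-1018 \right)} - \frac{1607375}{-2242512}\right)} = \frac{-27054 - 360699}{-2580041 - \left(1018 + \frac{1607375}{-2242512}\right)} = - \frac{387753}{-2580041 - \frac{2281269841}{2242512}} = - \frac{387753}{- \frac{5788054172833}{2242512}} = \left(-387753\right) \left(- \frac{2242512}{5788054172833}\right) = \frac{869540755536}{5788054172833}$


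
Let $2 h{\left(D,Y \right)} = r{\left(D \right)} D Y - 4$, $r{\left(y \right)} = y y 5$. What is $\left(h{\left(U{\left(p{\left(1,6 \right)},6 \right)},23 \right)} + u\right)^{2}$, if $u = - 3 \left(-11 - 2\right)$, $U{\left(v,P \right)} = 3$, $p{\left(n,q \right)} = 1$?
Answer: $\frac{10106041}{4} \approx 2.5265 \cdot 10^{6}$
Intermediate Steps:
$r{\left(y \right)} = 5 y^{2}$ ($r{\left(y \right)} = y^{2} \cdot 5 = 5 y^{2}$)
$u = 39$ ($u = \left(-3\right) \left(-13\right) = 39$)
$h{\left(D,Y \right)} = -2 + \frac{5 Y D^{3}}{2}$ ($h{\left(D,Y \right)} = \frac{5 D^{2} D Y - 4}{2} = \frac{5 D^{3} Y - 4}{2} = \frac{5 Y D^{3} - 4}{2} = \frac{-4 + 5 Y D^{3}}{2} = -2 + \frac{5 Y D^{3}}{2}$)
$\left(h{\left(U{\left(p{\left(1,6 \right)},6 \right)},23 \right)} + u\right)^{2} = \left(\left(-2 + \frac{5}{2} \cdot 23 \cdot 3^{3}\right) + 39\right)^{2} = \left(\left(-2 + \frac{5}{2} \cdot 23 \cdot 27\right) + 39\right)^{2} = \left(\left(-2 + \frac{3105}{2}\right) + 39\right)^{2} = \left(\frac{3101}{2} + 39\right)^{2} = \left(\frac{3179}{2}\right)^{2} = \frac{10106041}{4}$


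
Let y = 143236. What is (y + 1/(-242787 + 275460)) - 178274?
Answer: -1144796573/32673 ≈ -35038.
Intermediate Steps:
(y + 1/(-242787 + 275460)) - 178274 = (143236 + 1/(-242787 + 275460)) - 178274 = (143236 + 1/32673) - 178274 = 4679949829/32673 - 178274 = -1144796573/32673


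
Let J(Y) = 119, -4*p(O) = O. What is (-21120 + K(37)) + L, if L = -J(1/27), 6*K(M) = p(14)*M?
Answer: -255127/12 ≈ -21261.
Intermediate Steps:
p(O) = -O/4
K(M) = -7*M/12 (K(M) = ((-¼*14)*M)/6 = (-7*M/2)/6 = -7*M/12)
L = -119 (L = -1*119 = -119)
(-21120 + K(37)) + L = (-21120 - 7/12*37) - 119 = (-21120 - 259/12) - 119 = -253699/12 - 119 = -255127/12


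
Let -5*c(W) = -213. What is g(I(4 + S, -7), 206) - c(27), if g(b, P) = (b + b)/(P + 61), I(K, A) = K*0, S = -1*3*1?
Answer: -213/5 ≈ -42.600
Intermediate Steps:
S = -3 (S = -3*1 = -3)
c(W) = 213/5 (c(W) = -⅕*(-213) = 213/5)
I(K, A) = 0
g(b, P) = 2*b/(61 + P) (g(b, P) = (2*b)/(61 + P) = 2*b/(61 + P))
g(I(4 + S, -7), 206) - c(27) = 2*0/(61 + 206) - 1*213/5 = 2*0/267 - 213/5 = 2*0*(1/267) - 213/5 = 0 - 213/5 = -213/5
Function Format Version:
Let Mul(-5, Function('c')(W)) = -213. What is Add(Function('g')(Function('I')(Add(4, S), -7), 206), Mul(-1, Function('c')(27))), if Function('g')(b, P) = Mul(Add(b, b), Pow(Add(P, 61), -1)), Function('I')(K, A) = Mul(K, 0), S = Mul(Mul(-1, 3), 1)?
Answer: Rational(-213, 5) ≈ -42.600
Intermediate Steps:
S = -3 (S = Mul(-3, 1) = -3)
Function('c')(W) = Rational(213, 5) (Function('c')(W) = Mul(Rational(-1, 5), -213) = Rational(213, 5))
Function('I')(K, A) = 0
Function('g')(b, P) = Mul(2, b, Pow(Add(61, P), -1)) (Function('g')(b, P) = Mul(Mul(2, b), Pow(Add(61, P), -1)) = Mul(2, b, Pow(Add(61, P), -1)))
Add(Function('g')(Function('I')(Add(4, S), -7), 206), Mul(-1, Function('c')(27))) = Add(Mul(2, 0, Pow(Add(61, 206), -1)), Mul(-1, Rational(213, 5))) = Add(Mul(2, 0, Pow(267, -1)), Rational(-213, 5)) = Add(Mul(2, 0, Rational(1, 267)), Rational(-213, 5)) = Add(0, Rational(-213, 5)) = Rational(-213, 5)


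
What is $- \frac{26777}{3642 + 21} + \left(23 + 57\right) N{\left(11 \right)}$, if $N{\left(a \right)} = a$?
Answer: $\frac{3196663}{3663} \approx 872.69$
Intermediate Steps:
$- \frac{26777}{3642 + 21} + \left(23 + 57\right) N{\left(11 \right)} = - \frac{26777}{3642 + 21} + \left(23 + 57\right) 11 = - \frac{26777}{3663} + 80 \cdot 11 = \left(-26777\right) \frac{1}{3663} + 880 = - \frac{26777}{3663} + 880 = \frac{3196663}{3663}$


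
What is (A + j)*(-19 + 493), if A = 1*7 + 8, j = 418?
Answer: 205242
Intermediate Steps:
A = 15 (A = 7 + 8 = 15)
(A + j)*(-19 + 493) = (15 + 418)*(-19 + 493) = 433*474 = 205242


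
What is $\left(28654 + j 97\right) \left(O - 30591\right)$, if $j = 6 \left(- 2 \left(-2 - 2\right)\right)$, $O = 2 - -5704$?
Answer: $-828919350$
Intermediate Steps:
$O = 5706$ ($O = 2 + 5704 = 5706$)
$j = 48$ ($j = 6 \left(\left(-2\right) \left(-4\right)\right) = 6 \cdot 8 = 48$)
$\left(28654 + j 97\right) \left(O - 30591\right) = \left(28654 + 48 \cdot 97\right) \left(5706 - 30591\right) = \left(28654 + 4656\right) \left(-24885\right) = 33310 \left(-24885\right) = -828919350$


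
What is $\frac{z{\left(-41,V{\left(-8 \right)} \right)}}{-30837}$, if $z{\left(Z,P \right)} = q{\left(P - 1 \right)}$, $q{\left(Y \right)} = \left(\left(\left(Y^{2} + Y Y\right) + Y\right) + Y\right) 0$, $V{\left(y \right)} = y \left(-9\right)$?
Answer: $0$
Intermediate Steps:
$V{\left(y \right)} = - 9 y$
$q{\left(Y \right)} = 0$ ($q{\left(Y \right)} = \left(\left(\left(Y^{2} + Y^{2}\right) + Y\right) + Y\right) 0 = \left(\left(2 Y^{2} + Y\right) + Y\right) 0 = \left(\left(Y + 2 Y^{2}\right) + Y\right) 0 = \left(2 Y + 2 Y^{2}\right) 0 = 0$)
$z{\left(Z,P \right)} = 0$
$\frac{z{\left(-41,V{\left(-8 \right)} \right)}}{-30837} = \frac{0}{-30837} = 0 \left(- \frac{1}{30837}\right) = 0$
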